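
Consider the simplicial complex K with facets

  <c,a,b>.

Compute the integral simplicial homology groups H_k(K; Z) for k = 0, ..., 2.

H_0 ≅ Z,  H_1 = 0,  H_2 = 0.

Fix the vertex order a < b < c and write every simplex with vertices in increasing order. Then dim K = 2 and the simplices of K are:

  0-simplices (3): a, b, c
  1-simplices (3): ab, ac, bc
  2-simplices (1): abc

so the chain groups are C_0 ≅ Z^3, C_1 ≅ Z^3, C_2 ≅ Z^1.

Boundary ∂_1: C_1 → C_0 is given by ∂[p,q] = [q] − [p].
The resulting 3×3 matrix has rank 2, and its Smith normal form has invariant factors (1,1).

∂_2: C_2 → C_1 maps a triangle to the signed sum of its edges. For instance
  ∂abc = bc − ac + ab.
The 3×1 boundary matrix has rank 1 and Smith normal form diag(1).

Reading off H_k = ker ∂_k / im ∂_{k+1}:

  H_0: rank C_0 − rank ∂_1 = 3 − 2 = 1, and the invariant factors of ∂_1 are all 1, so H_0 = Z.
  H_1: rank ker ∂_1 − rank ∂_2 = (3 − 2) − 1 = 0, and the invariant factors of ∂_2 are all 1, so H_1 = 0.
  H_2: rank ker ∂_2 − rank ∂_3 = (1 − 1) − 0 = 0, and there is no ∂_3, so H_2 = 0.

As a check, the Euler characteristic is 3 − 3 + 1 = 1, which agrees with 1 − 0 + 0 = 1.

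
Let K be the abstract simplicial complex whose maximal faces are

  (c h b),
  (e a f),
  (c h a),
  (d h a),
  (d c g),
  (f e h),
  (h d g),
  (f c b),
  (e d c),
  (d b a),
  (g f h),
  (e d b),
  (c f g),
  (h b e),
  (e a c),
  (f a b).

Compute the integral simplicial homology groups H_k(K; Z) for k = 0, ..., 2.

Take the total order a < b < c < d < e < f < g < h on the vertex set. Then K (dimension 2) consists of the simplices:

  0-simplices (8): a, b, c, d, e, f, g, h
  1-simplices (24): ab, ac, ad, ae, af, ah, bc, bd, be, bf, bh, cd, ce, cf, cg, ch, de, dg, dh, ef, eh, fg, fh, gh
  2-simplices (16): abd, abf, ace, ach, adh, aef, bcf, bch, bde, beh, cde, cdg, cfg, dgh, efh, fgh

Hence C_0 ≅ Z^8, C_1 ≅ Z^24, C_2 ≅ Z^16.

The boundary map ∂_1: C_1 → C_0 sends each edge [p,q] (with p < q) to q − p.
The resulting 8×24 matrix has rank 7, and its Smith normal form has invariant factors (1,1,1,1,1,1,1).

Boundary ∂_2: C_2 → C_1 sends each 2-simplex [p,q,r] to [q,r] − [p,r] + [p,q]. For instance
  ∂efh = fh − eh + ef,
  ∂aef = ef − af + ae.
As a 24×16 matrix over Z this has rank 15, with invariant factors (1,1,1,1,1,1,1,1,1,1,1,1,1,1,1).

Reading off H_k = ker ∂_k / im ∂_{k+1}:

  H_0: rank C_0 − rank ∂_1 = 8 − 7 = 1, and the invariant factors of ∂_1 are all 1, so H_0 = Z.
  H_1: rank ker ∂_1 − rank ∂_2 = (24 − 7) − 15 = 2, and the invariant factors of ∂_2 are all 1, so H_1 = Z^2.
  H_2: rank ker ∂_2 − rank ∂_3 = (16 − 15) − 0 = 1, and there is no ∂_3, so H_2 = Z.

H_0 ≅ Z,  H_1 ≅ Z^2,  H_2 ≅ Z.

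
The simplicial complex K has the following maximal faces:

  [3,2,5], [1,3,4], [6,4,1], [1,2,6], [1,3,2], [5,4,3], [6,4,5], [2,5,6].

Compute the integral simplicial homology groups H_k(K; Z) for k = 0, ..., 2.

K has 6 vertices, 12 edges, 8 triangles.
rank ∂_0 = 0, rank ∂_1 = 5 ⇒ b_0 = 6 − 0 − 5 = 1; all invariant factors of ∂_1 are 1 so no torsion. So H_0 ≅ Z.
rank ∂_1 = 5, rank ∂_2 = 7 ⇒ b_1 = 12 − 5 − 7 = 0; all invariant factors of ∂_2 are 1 so no torsion. So H_1 ≅ 0.
rank ∂_2 = 7, rank ∂_3 = 0 ⇒ b_2 = 8 − 7 − 0 = 1. So H_2 ≅ Z.

H_0 = Z,  H_1 = 0,  H_2 = Z.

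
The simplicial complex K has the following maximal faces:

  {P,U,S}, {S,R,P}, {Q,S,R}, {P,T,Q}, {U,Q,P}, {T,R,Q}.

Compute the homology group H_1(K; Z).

Fix the vertex order P < Q < R < S < T < U and write every simplex with vertices in increasing order. Then dim K = 2 and the simplices of K are:

  0-simplices (6): P, Q, R, S, T, U
  1-simplices (12): PQ, PR, PS, PT, PU, QR, QS, QT, QU, RS, RT, SU
  2-simplices (6): PQT, PQU, PRS, PSU, QRS, QRT

so the chain groups are C_0 ≅ Z^6, C_1 ≅ Z^12, C_2 ≅ Z^6.

Boundary ∂_1: C_1 → C_0 is given by ∂[p,q] = [q] − [p].
The 6×12 boundary matrix has rank 5 and Smith normal form diag(1,1,1,1,1).

Boundary ∂_2: C_2 → C_1 sends each 2-simplex [p,q,r] to [q,r] − [p,r] + [p,q]. For instance
  ∂PSU = SU − PU + PS,
  ∂PQU = QU − PU + PQ.
This gives a 12×6 integer matrix of rank 6; reducing to Smith normal form yields diagonal entries (1,1,1,1,1,1).

Now H_k = ker ∂_k / im ∂_{k+1}, so:

  H_1: rank ker ∂_1 − rank ∂_2 = (12 − 5) − 6 = 1, and the invariant factors of ∂_2 are all 1, so H_1 = Z.

H_1 = Z.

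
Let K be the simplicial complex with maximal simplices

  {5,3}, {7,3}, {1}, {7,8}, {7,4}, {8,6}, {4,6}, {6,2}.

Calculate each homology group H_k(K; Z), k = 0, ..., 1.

We work with the vertex ordering 1 < 2 < 3 < 4 < 5 < 6 < 7 < 8. The simplices of K, each written with vertices in increasing order, are:

  0-simplices (8): [1], [2], [3], [4], [5], [6], [7], [8]
  1-simplices (7): [2,6], [3,5], [3,7], [4,6], [4,7], [6,8], [7,8]

Hence C_0 ≅ Z^8, C_1 ≅ Z^7.

The boundary map ∂_1: C_1 → C_0 sends each edge [p,q] (with p < q) to q − p. For instance
  ∂[3,5] = [5] − [3].
The resulting 8×7 matrix has rank 6, and its Smith normal form has invariant factors (1,1,1,1,1,1).

Computing H_k = (kernel of ∂_k) / (image of ∂_{k+1}):

  H_0: rank C_0 − rank ∂_1 = 8 − 6 = 2, and the invariant factors of ∂_1 are all 1, so H_0 ≅ Z^2.
  H_1: rank ker ∂_1 − rank ∂_2 = (7 − 6) − 0 = 1, and there is no ∂_2, so H_1 ≅ Z.

H_0 = Z^2,  H_1 = Z.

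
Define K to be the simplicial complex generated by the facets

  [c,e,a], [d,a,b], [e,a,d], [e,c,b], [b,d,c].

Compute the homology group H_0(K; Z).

H_0 = Z.

We work with the vertex ordering a < b < c < d < e. The simplices of K, each written with vertices in increasing order, are:

  0-simplices (5): a, b, c, d, e
  1-simplices (10): ab, ac, ad, ae, bc, bd, be, cd, ce, de
  2-simplices (5): abd, ace, ade, bcd, bce

so the chain groups are C_0 ≅ Z^5, C_1 ≅ Z^10, C_2 ≅ Z^5.

The boundary map ∂_1: C_1 → C_0 sends each edge [p,q] (with p < q) to q − p. For instance
  ∂ae = e − a.
The resulting 5×10 matrix has rank 4, and its Smith normal form has invariant factors (1,1,1,1).

The boundary map ∂_2: C_2 → C_1 maps a triangle to the signed sum of its edges. For instance
  ∂ace = ce − ae + ac,
  ∂abd = bd − ad + ab.
As a 10×5 matrix over Z this has rank 5, with invariant factors (1,1,1,1,1).

Now H_k = ker ∂_k / im ∂_{k+1}, so:

  H_0: rank C_0 − rank ∂_1 = 5 − 4 = 1, and the invariant factors of ∂_1 are all 1, so H_0 ≅ Z.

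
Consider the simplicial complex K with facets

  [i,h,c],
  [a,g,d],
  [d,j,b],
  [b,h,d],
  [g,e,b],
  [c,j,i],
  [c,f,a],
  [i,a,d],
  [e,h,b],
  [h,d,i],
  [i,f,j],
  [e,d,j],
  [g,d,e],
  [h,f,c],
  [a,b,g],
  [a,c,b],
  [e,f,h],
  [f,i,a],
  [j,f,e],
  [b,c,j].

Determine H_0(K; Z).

We work with the vertex ordering a < b < c < d < e < f < g < h < i < j. The simplices of K, each written with vertices in increasing order, are:

  0-simplices (10): a, b, c, d, e, f, g, h, i, j
  1-simplices (30): ab, ac, ad, af, ag, ai, bc, bd, be, bg, bh, bj, cf, ch, ci, cj, de, dg, dh, di, dj, ef, eg, eh, ej, fh, fi, fj, hi, ij
  2-simplices (20): abc, abg, acf, adg, adi, afi, bcj, bdh, bdj, beg, beh, cfh, chi, cij, deg, dej, dhi, efh, efj, fij

so the chain groups are C_0 ≅ Z^10, C_1 ≅ Z^30, C_2 ≅ Z^20.

∂_1: C_1 → C_0 is given by ∂[p,q] = [q] − [p].
The resulting 10×30 matrix has rank 9, and its Smith normal form has invariant factors (1,1,1,1,1,1,1,1,1).

Boundary ∂_2: C_2 → C_1 acts by ∂[p,q,r] = [q,r] − [p,r] + [p,q]. For instance
  ∂dhi = hi − di + dh,
  ∂acf = cf − af + ac.
As a 30×20 matrix over Z this has rank 20, with invariant factors (1,1,1,1,1,1,1,1,1,1,1,1,1,1,1,1,1,1,1,2).

Reading off H_k = ker ∂_k / im ∂_{k+1}:

  H_0: rank C_0 − rank ∂_1 = 10 − 9 = 1, and the invariant factors of ∂_1 are all 1, so H_0 = Z.

H_0 ≅ Z.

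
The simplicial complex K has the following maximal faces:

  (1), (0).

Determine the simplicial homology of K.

Order the vertices as 0 < 1. Listing each simplex with vertices in this order, K has dimension 0 with simplices:

  0-simplices (2): [0], [1]

Hence C_0 ≅ Z^2.

Computing H_k = (kernel of ∂_k) / (image of ∂_{k+1}):

  H_0: rank C_0 − rank ∂_1 = 2 − 0 = 2, and there is no ∂_1, so H_0 = Z^2.

H_0 = Z^2.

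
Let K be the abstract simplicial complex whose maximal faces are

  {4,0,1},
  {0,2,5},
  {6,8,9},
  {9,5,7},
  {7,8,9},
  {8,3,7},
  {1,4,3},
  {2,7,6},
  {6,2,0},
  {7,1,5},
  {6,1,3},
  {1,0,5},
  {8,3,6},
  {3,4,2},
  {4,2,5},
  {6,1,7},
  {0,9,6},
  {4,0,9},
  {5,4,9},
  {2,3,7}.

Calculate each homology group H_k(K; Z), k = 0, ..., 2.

H_0 = Z,  H_1 = Z ⊕ Z/2,  H_2 = 0.

Order the vertices as 0 < 1 < 2 < 3 < 4 < 5 < 6 < 7 < 8 < 9. Listing each simplex with vertices in this order, K has dimension 2 with simplices:

  0-simplices (10): [0], [1], [2], [3], [4], [5], [6], [7], [8], [9]
  1-simplices (30): (30 of them)
  2-simplices (20): (20 of them)

giving chain groups C_0 ≅ Z^10, C_1 ≅ Z^30, C_2 ≅ Z^20.

Boundary ∂_1: C_1 → C_0 sends each edge [p,q] (with p < q) to q − p.
This gives a 10×30 integer matrix of rank 9; reducing to Smith normal form yields diagonal entries (1,1,1,1,1,1,1,1,1).

Boundary ∂_2: C_2 → C_1 acts by ∂[p,q,r] = [q,r] − [p,r] + [p,q]. For instance
  ∂[0,4,9] = [4,9] − [0,9] + [0,4],
  ∂[0,2,5] = [2,5] − [0,5] + [0,2].
This gives a 30×20 integer matrix of rank 20; reducing to Smith normal form yields diagonal entries (1,1,1,1,1,1,1,1,1,1,1,1,1,1,1,1,1,1,1,2).

Reading off H_k = ker ∂_k / im ∂_{k+1}:

  H_0: rank C_0 − rank ∂_1 = 10 − 9 = 1, and the invariant factors of ∂_1 are all 1, so H_0 = Z.
  H_1: rank ker ∂_1 − rank ∂_2 = (30 − 9) − 20 = 1, and ∂_2 has invariant factor 2 > 1, so H_1 = Z ⊕ Z/2.
  H_2: rank ker ∂_2 − rank ∂_3 = (20 − 20) − 0 = 0, and there is no ∂_3, so H_2 = 0.

(K is a triangulation of the Klein bottle.)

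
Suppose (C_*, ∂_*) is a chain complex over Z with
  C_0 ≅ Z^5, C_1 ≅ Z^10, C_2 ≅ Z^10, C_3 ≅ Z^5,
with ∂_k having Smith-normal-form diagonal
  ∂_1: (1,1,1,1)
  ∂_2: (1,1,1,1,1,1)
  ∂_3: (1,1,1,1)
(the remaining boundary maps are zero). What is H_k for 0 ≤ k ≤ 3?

H_0 ≅ Z,  H_1 = 0,  H_2 = 0,  H_3 ≅ Z.

H_0: b_0 = 5 − 0 − 4 = 1; torsion from ∂_1 factors > 1: none. So H_0 ≅ Z.
H_1: b_1 = 10 − 4 − 6 = 0; torsion from ∂_2 factors > 1: none. So H_1 ≅ 0.
H_2: b_2 = 10 − 6 − 4 = 0; torsion from ∂_3 factors > 1: none. So H_2 ≅ 0.
H_3: b_3 = 5 − 4 − 0 = 1; torsion from ∂_4 factors > 1: none. So H_3 ≅ Z.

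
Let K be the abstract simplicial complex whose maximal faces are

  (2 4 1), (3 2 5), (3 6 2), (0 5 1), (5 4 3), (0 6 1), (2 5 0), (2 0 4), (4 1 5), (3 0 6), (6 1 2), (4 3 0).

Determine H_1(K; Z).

H_1 ≅ Z/2.

Order the vertices as 0 < 1 < 2 < 3 < 4 < 5 < 6. Listing each simplex with vertices in this order, K has dimension 2 with simplices:

  0-simplices (7): [0], [1], [2], [3], [4], [5], [6]
  1-simplices (18): [0,1], [0,2], [0,3], [0,4], [0,5], [0,6], [1,2], [1,4], [1,5], [1,6], [2,3], [2,4], [2,5], [2,6], [3,4], [3,5], [3,6], [4,5]
  2-simplices (12): [0,1,5], [0,1,6], [0,2,4], [0,2,5], [0,3,4], [0,3,6], [1,2,4], [1,2,6], [1,4,5], [2,3,5], [2,3,6], [3,4,5]

giving chain groups C_0 ≅ Z^7, C_1 ≅ Z^18, C_2 ≅ Z^12.

∂_1: C_1 → C_0 sends each edge [p,q] (with p < q) to q − p.
This gives a 7×18 integer matrix of rank 6; reducing to Smith normal form yields diagonal entries (1,1,1,1,1,1).

∂_2: C_2 → C_1 sends each 2-simplex [p,q,r] to [q,r] − [p,r] + [p,q]. For instance
  ∂[1,4,5] = [4,5] − [1,5] + [1,4],
  ∂[1,2,6] = [2,6] − [1,6] + [1,2].
As a 18×12 matrix over Z this has rank 12, with invariant factors (1,1,1,1,1,1,1,1,1,1,1,2).

Computing H_k = (kernel of ∂_k) / (image of ∂_{k+1}):

  H_1: rank ker ∂_1 − rank ∂_2 = (18 − 6) − 12 = 0, and ∂_2 has invariant factor 2 > 1, so H_1 = Z/2.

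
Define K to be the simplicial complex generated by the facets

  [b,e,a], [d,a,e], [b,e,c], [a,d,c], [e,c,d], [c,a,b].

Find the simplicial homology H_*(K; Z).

Fix the vertex order a < b < c < d < e and write every simplex with vertices in increasing order. Then dim K = 2 and the simplices of K are:

  0-simplices (5): a, b, c, d, e
  1-simplices (9): ab, ac, ad, ae, bc, be, cd, ce, de
  2-simplices (6): abc, abe, acd, ade, bce, cde

giving chain groups C_0 ≅ Z^5, C_1 ≅ Z^9, C_2 ≅ Z^6.

The boundary map ∂_1: C_1 → C_0 sends each edge [p,q] (with p < q) to q − p. For instance
  ∂ad = d − a.
This gives a 5×9 integer matrix of rank 4; reducing to Smith normal form yields diagonal entries (1,1,1,1).

Boundary ∂_2: C_2 → C_1 acts by ∂[p,q,r] = [q,r] − [p,r] + [p,q]. For instance
  ∂ade = de − ae + ad,
  ∂bce = ce − be + bc.
The 9×6 boundary matrix has rank 5 and Smith normal form diag(1,1,1,1,1).

Reading off H_k = ker ∂_k / im ∂_{k+1}:

  H_0: rank C_0 − rank ∂_1 = 5 − 4 = 1, and the invariant factors of ∂_1 are all 1, so H_0 = Z.
  H_1: rank ker ∂_1 − rank ∂_2 = (9 − 4) − 5 = 0, and the invariant factors of ∂_2 are all 1, so H_1 = 0.
  H_2: rank ker ∂_2 − rank ∂_3 = (6 − 5) − 0 = 1, and there is no ∂_3, so H_2 = Z.

H_0 = Z,  H_1 = 0,  H_2 = Z.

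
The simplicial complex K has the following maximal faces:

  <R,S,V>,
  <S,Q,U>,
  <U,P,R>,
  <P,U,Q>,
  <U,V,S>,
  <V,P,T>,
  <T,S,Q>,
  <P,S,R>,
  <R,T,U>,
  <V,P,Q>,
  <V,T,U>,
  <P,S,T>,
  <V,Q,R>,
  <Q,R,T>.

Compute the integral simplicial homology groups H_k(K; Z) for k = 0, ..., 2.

We work with the vertex ordering P < Q < R < S < T < U < V. The simplices of K, each written with vertices in increasing order, are:

  0-simplices (7): P, Q, R, S, T, U, V
  1-simplices (21): PQ, PR, PS, PT, PU, PV, QR, QS, QT, QU, QV, RS, RT, RU, RV, ST, SU, SV, TU, TV, UV
  2-simplices (14): PQU, PQV, PRS, PRU, PST, PTV, QRT, QRV, QST, QSU, RSV, RTU, SUV, TUV

so the chain groups are C_0 ≅ Z^7, C_1 ≅ Z^21, C_2 ≅ Z^14.

∂_1: C_1 → C_0 sends each edge [p,q] (with p < q) to q − p. For instance
  ∂RV = V − R.
The resulting 7×21 matrix has rank 6, and its Smith normal form has invariant factors (1,1,1,1,1,1).

Boundary ∂_2: C_2 → C_1 sends each 2-simplex [p,q,r] to [q,r] − [p,r] + [p,q]. For instance
  ∂RTU = TU − RU + RT,
  ∂TUV = UV − TV + TU.
The resulting 21×14 matrix has rank 13, and its Smith normal form has invariant factors (1,1,1,1,1,1,1,1,1,1,1,1,1).

Now H_k = ker ∂_k / im ∂_{k+1}, so:

  H_0: rank C_0 − rank ∂_1 = 7 − 6 = 1, and the invariant factors of ∂_1 are all 1, so H_0 = Z.
  H_1: rank ker ∂_1 − rank ∂_2 = (21 − 6) − 13 = 2, and the invariant factors of ∂_2 are all 1, so H_1 = Z^2.
  H_2: rank ker ∂_2 − rank ∂_3 = (14 − 13) − 0 = 1, and there is no ∂_3, so H_2 = Z.

H_0 ≅ Z,  H_1 ≅ Z^2,  H_2 ≅ Z.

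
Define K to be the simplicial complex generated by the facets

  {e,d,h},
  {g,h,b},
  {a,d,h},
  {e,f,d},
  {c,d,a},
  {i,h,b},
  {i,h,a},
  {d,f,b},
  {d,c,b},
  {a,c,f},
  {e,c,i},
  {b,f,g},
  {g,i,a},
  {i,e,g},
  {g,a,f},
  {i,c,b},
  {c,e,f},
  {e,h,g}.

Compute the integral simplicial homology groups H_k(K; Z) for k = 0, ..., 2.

H_0 = Z,  H_1 = Z ⊕ Z/2Z,  H_2 = 0.

Take the total order a < b < c < d < e < f < g < h < i on the vertex set. Then K (dimension 2) consists of the simplices:

  0-simplices (9): a, b, c, d, e, f, g, h, i
  1-simplices (27): ac, ad, af, ag, ah, ai, bc, bd, bf, bg, bh, bi, cd, ce, cf, ci, de, df, dh, ef, eg, eh, ei, fg, gh, gi, hi
  2-simplices (18): acd, acf, adh, afg, agi, ahi, bcd, bci, bdf, bfg, bgh, bhi, cef, cei, def, deh, egh, egi

giving chain groups C_0 ≅ Z^9, C_1 ≅ Z^27, C_2 ≅ Z^18.

∂_1: C_1 → C_0 sends each edge [p,q] (with p < q) to q − p.
As a 9×27 matrix over Z this has rank 8, with invariant factors (1,1,1,1,1,1,1,1).

∂_2: C_2 → C_1 maps a triangle to the signed sum of its edges. For instance
  ∂cei = ei − ci + ce,
  ∂afg = fg − ag + af.
The resulting 27×18 matrix has rank 18, and its Smith normal form has invariant factors (1,1,1,1,1,1,1,1,1,1,1,1,1,1,1,1,1,2).

Now H_k = ker ∂_k / im ∂_{k+1}, so:

  H_0: rank C_0 − rank ∂_1 = 9 − 8 = 1, and the invariant factors of ∂_1 are all 1, so H_0 = Z.
  H_1: rank ker ∂_1 − rank ∂_2 = (27 − 8) − 18 = 1, and ∂_2 has invariant factor 2 > 1, so H_1 = Z ⊕ Z/2Z.
  H_2: rank ker ∂_2 − rank ∂_3 = (18 − 18) − 0 = 0, and there is no ∂_3, so H_2 = 0.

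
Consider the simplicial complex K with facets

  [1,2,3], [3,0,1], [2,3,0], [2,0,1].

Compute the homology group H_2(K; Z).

Order the vertices as 0 < 1 < 2 < 3. Listing each simplex with vertices in this order, K has dimension 2 with simplices:

  0-simplices (4): [0], [1], [2], [3]
  1-simplices (6): [0,1], [0,2], [0,3], [1,2], [1,3], [2,3]
  2-simplices (4): [0,1,2], [0,1,3], [0,2,3], [1,2,3]

so the chain groups are C_0 ≅ Z^4, C_1 ≅ Z^6, C_2 ≅ Z^4.

Boundary ∂_1: C_1 → C_0 maps an edge to its endpoints' difference, ∂[p,q] = q − p. For instance
  ∂[1,2] = [2] − [1].
The 4×6 boundary matrix has rank 3 and Smith normal form diag(1,1,1).

The boundary map ∂_2: C_2 → C_1 maps a triangle to the signed sum of its edges. For instance
  ∂[1,2,3] = [2,3] − [1,3] + [1,2],
  ∂[0,2,3] = [2,3] − [0,3] + [0,2].
The resulting 6×4 matrix has rank 3, and its Smith normal form has invariant factors (1,1,1).

Reading off H_k = ker ∂_k / im ∂_{k+1}:

  H_2: rank ker ∂_2 − rank ∂_3 = (4 − 3) − 0 = 1, and there is no ∂_3, so H_2 = Z.

H_2 = Z.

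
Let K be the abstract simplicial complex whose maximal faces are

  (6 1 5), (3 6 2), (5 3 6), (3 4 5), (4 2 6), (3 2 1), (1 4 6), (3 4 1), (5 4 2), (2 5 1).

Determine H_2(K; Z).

H_2 = 0.

Fix the vertex order 1 < 2 < 3 < 4 < 5 < 6 and write every simplex with vertices in increasing order. Then dim K = 2 and the simplices of K are:

  0-simplices (6): [1], [2], [3], [4], [5], [6]
  1-simplices (15): [1,2], [1,3], [1,4], [1,5], [1,6], [2,3], [2,4], [2,5], [2,6], [3,4], [3,5], [3,6], [4,5], [4,6], [5,6]
  2-simplices (10): [1,2,3], [1,2,5], [1,3,4], [1,4,6], [1,5,6], [2,3,6], [2,4,5], [2,4,6], [3,4,5], [3,5,6]

Hence C_0 ≅ Z^6, C_1 ≅ Z^15, C_2 ≅ Z^10.

The boundary map ∂_1: C_1 → C_0 maps an edge to its endpoints' difference, ∂[p,q] = q − p.
The resulting 6×15 matrix has rank 5, and its Smith normal form has invariant factors (1,1,1,1,1).

The boundary map ∂_2: C_2 → C_1 acts by ∂[p,q,r] = [q,r] − [p,r] + [p,q]. For instance
  ∂[3,5,6] = [5,6] − [3,6] + [3,5],
  ∂[2,4,6] = [4,6] − [2,6] + [2,4].
As a 15×10 matrix over Z this has rank 10, with invariant factors (1,1,1,1,1,1,1,1,1,2).

Now H_k = ker ∂_k / im ∂_{k+1}, so:

  H_2: rank ker ∂_2 − rank ∂_3 = (10 − 10) − 0 = 0, and there is no ∂_3, so H_2 ≅ 0.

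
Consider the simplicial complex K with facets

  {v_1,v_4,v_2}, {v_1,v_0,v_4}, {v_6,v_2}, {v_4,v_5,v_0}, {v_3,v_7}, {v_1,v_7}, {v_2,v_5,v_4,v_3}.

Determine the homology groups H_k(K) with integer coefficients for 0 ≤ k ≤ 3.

K has 8 vertices, 14 edges, 7 triangles, 1 3-simplex.
rank ∂_0 = 0, rank ∂_1 = 7 ⇒ b_0 = 8 − 0 − 7 = 1; all invariant factors of ∂_1 are 1 so no torsion. So H_0 = Z.
rank ∂_1 = 7, rank ∂_2 = 6 ⇒ b_1 = 14 − 7 − 6 = 1; all invariant factors of ∂_2 are 1 so no torsion. So H_1 = Z.
rank ∂_2 = 6, rank ∂_3 = 1 ⇒ b_2 = 7 − 6 − 1 = 0; all invariant factors of ∂_3 are 1 so no torsion. So H_2 = 0.
rank ∂_3 = 1, rank ∂_4 = 0 ⇒ b_3 = 1 − 1 − 0 = 0. So H_3 = 0.

H_0 = Z,  H_1 = Z,  H_2 = 0,  H_3 = 0.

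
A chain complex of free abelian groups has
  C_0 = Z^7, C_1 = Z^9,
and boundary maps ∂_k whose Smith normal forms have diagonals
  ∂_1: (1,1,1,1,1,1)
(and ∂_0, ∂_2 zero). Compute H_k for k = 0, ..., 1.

H_0: b_0 = 7 − 0 − 6 = 1; torsion from ∂_1 factors > 1: none. So H_0 = Z.
H_1: b_1 = 9 − 6 − 0 = 3; torsion from ∂_2 factors > 1: none. So H_1 = Z^3.

H_0 = Z,  H_1 = Z^3.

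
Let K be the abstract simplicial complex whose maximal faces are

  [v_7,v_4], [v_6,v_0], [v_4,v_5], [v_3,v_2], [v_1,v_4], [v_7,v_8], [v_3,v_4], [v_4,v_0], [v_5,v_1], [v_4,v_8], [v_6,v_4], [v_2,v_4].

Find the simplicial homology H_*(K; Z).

H_0 = Z,  H_1 = Z^4.

Take the total order v_0 < v_1 < v_2 < v_3 < v_4 < v_5 < v_6 < v_7 < v_8 on the vertex set. Then K (dimension 1) consists of the simplices:

  0-simplices (9): [v_0], [v_1], [v_2], [v_3], [v_4], [v_5], [v_6], [v_7], [v_8]
  1-simplices (12): [v_0,v_4], [v_0,v_6], [v_1,v_4], [v_1,v_5], [v_2,v_3], [v_2,v_4], [v_3,v_4], [v_4,v_5], [v_4,v_6], [v_4,v_7], [v_4,v_8], [v_7,v_8]

giving chain groups C_0 ≅ Z^9, C_1 ≅ Z^12.

Boundary ∂_1: C_1 → C_0 maps an edge to its endpoints' difference, ∂[p,q] = q − p.
As a 9×12 matrix over Z this has rank 8, with invariant factors (1,1,1,1,1,1,1,1).

From H_k ≅ ker(∂_k) / im(∂_{k+1}) we obtain:

  H_0: rank C_0 − rank ∂_1 = 9 − 8 = 1, and the invariant factors of ∂_1 are all 1, so H_0 = Z.
  H_1: rank ker ∂_1 − rank ∂_2 = (12 − 8) − 0 = 4, and there is no ∂_2, so H_1 = Z^4.

(K is a triangulation of a wedge of 4 circles.)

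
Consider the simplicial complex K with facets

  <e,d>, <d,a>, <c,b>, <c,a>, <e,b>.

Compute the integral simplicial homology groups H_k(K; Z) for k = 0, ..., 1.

Order the vertices as a < b < c < d < e. Listing each simplex with vertices in this order, K has dimension 1 with simplices:

  0-simplices (5): a, b, c, d, e
  1-simplices (5): ac, ad, bc, be, de

so the chain groups are C_0 ≅ Z^5, C_1 ≅ Z^5.

The boundary map ∂_1: C_1 → C_0 sends each edge [p,q] (with p < q) to q − p. For instance
  ∂ad = d − a.
As a 5×5 matrix over Z this has rank 4, with invariant factors (1,1,1,1).

Now H_k = ker ∂_k / im ∂_{k+1}, so:

  H_0: rank C_0 − rank ∂_1 = 5 − 4 = 1, and the invariant factors of ∂_1 are all 1, so H_0 ≅ Z.
  H_1: rank ker ∂_1 − rank ∂_2 = (5 − 4) − 0 = 1, and there is no ∂_2, so H_1 ≅ Z.

As a check, the Euler characteristic is 5 − 5 = 0, which agrees with 1 − 1 = 0.

H_0 = Z,  H_1 = Z.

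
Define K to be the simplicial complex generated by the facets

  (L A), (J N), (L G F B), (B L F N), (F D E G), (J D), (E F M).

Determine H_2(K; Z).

H_2 ≅ 0.

We work with the vertex ordering A < B < D < E < F < G < J < L < M < N. The simplices of K, each written with vertices in increasing order, are:

  0-simplices (10): A, B, D, E, F, G, J, L, M, N
  1-simplices (19): AL, BF, BG, BL, BN, DE, DF, DG, DJ, EF, EG, EM, FG, FL, FM, FN, GL, JN, LN
  2-simplices (12): BFG, BFL, BFN, BGL, BLN, DEF, DEG, DFG, EFG, EFM, FGL, FLN
  3-simplices (3): BFGL, BFLN, DEFG

so the chain groups are C_0 ≅ Z^10, C_1 ≅ Z^19, C_2 ≅ Z^12, C_3 ≅ Z^3.

The boundary map ∂_1: C_1 → C_0 is given by ∂[p,q] = [q] − [p]. For instance
  ∂EF = F − E.
The 10×19 boundary matrix has rank 9 and Smith normal form diag(1,1,1,1,1,1,1,1,1).

∂_2: C_2 → C_1 maps a triangle to the signed sum of its edges. For instance
  ∂BFN = FN − BN + BF,
  ∂DEG = EG − DG + DE.
The 19×12 boundary matrix has rank 9 and Smith normal form diag(1,1,1,1,1,1,1,1,1).

∂_3: C_3 → C_2 sends each 3-simplex σ to the alternating sum Σ_i (−1)^i (σ with its i-th vertex removed). For instance
  ∂DEFG = EFG − DFG + DEG − DEF,
  ∂BFLN = FLN − BLN + BFN − BFL.
This gives a 12×3 integer matrix of rank 3; reducing to Smith normal form yields diagonal entries (1,1,1).

Now H_k = ker ∂_k / im ∂_{k+1}, so:

  H_2: rank ker ∂_2 − rank ∂_3 = (12 − 9) − 3 = 0, and the invariant factors of ∂_3 are all 1, so H_2 = 0.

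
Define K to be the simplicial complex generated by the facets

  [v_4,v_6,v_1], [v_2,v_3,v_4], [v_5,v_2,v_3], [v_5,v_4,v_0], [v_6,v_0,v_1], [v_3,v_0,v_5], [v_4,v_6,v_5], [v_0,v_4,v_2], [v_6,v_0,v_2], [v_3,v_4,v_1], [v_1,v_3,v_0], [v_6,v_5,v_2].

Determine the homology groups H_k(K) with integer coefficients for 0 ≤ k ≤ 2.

H_0 = Z,  H_1 = Z/2,  H_2 = 0.

Fix the vertex order v_0 < v_1 < v_2 < v_3 < v_4 < v_5 < v_6 and write every simplex with vertices in increasing order. Then dim K = 2 and the simplices of K are:

  0-simplices (7): [v_0], [v_1], [v_2], [v_3], [v_4], [v_5], [v_6]
  1-simplices (18): (18 of them)
  2-simplices (12): (12 of them)

giving chain groups C_0 ≅ Z^7, C_1 ≅ Z^18, C_2 ≅ Z^12.

The boundary map ∂_1: C_1 → C_0 is given by ∂[p,q] = [q] − [p]. For instance
  ∂[v_1,v_4] = [v_4] − [v_1].
The resulting 7×18 matrix has rank 6, and its Smith normal form has invariant factors (1,1,1,1,1,1).

The boundary map ∂_2: C_2 → C_1 acts by ∂[p,q,r] = [q,r] − [p,r] + [p,q]. For instance
  ∂[v_1,v_3,v_4] = [v_3,v_4] − [v_1,v_4] + [v_1,v_3],
  ∂[v_4,v_5,v_6] = [v_5,v_6] − [v_4,v_6] + [v_4,v_5].
As a 18×12 matrix over Z this has rank 12, with invariant factors (1,1,1,1,1,1,1,1,1,1,1,2).

Computing H_k = (kernel of ∂_k) / (image of ∂_{k+1}):

  H_0: rank C_0 − rank ∂_1 = 7 − 6 = 1, and the invariant factors of ∂_1 are all 1, so H_0 = Z.
  H_1: rank ker ∂_1 − rank ∂_2 = (18 − 6) − 12 = 0, and ∂_2 has invariant factor 2 > 1, so H_1 = Z/2.
  H_2: rank ker ∂_2 − rank ∂_3 = (12 − 12) − 0 = 0, and there is no ∂_3, so H_2 = 0.

As a check, the Euler characteristic is 7 − 18 + 12 = 1, which agrees with 1 − 0 + 0 = 1.
(K is a triangulation of the real projective plane RP^2.)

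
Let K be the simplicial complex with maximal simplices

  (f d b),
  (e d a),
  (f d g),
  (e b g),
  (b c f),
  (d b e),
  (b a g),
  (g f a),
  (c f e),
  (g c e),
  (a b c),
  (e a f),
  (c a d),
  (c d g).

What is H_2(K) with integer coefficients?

Order the vertices as a < b < c < d < e < f < g. Listing each simplex with vertices in this order, K has dimension 2 with simplices:

  0-simplices (7): a, b, c, d, e, f, g
  1-simplices (21): ab, ac, ad, ae, af, ag, bc, bd, be, bf, bg, cd, ce, cf, cg, de, df, dg, ef, eg, fg
  2-simplices (14): abc, abg, acd, ade, aef, afg, bcf, bde, bdf, beg, cdg, cef, ceg, dfg

Hence C_0 ≅ Z^7, C_1 ≅ Z^21, C_2 ≅ Z^14.

∂_1: C_1 → C_0 is given by ∂[p,q] = [q] − [p]. For instance
  ∂be = e − b.
The resulting 7×21 matrix has rank 6, and its Smith normal form has invariant factors (1,1,1,1,1,1).

Boundary ∂_2: C_2 → C_1 acts by ∂[p,q,r] = [q,r] − [p,r] + [p,q]. For instance
  ∂bde = de − be + bd,
  ∂afg = fg − ag + af.
As a 21×14 matrix over Z this has rank 13, with invariant factors (1,1,1,1,1,1,1,1,1,1,1,1,1).

Reading off H_k = ker ∂_k / im ∂_{k+1}:

  H_2: rank ker ∂_2 − rank ∂_3 = (14 − 13) − 0 = 1, and there is no ∂_3, so H_2 = Z.

H_2 = Z.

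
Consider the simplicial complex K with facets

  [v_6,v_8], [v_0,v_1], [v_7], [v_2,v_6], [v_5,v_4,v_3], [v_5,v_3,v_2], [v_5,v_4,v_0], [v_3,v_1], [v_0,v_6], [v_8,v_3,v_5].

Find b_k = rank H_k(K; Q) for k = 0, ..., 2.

Order the vertices as v_0 < v_1 < v_2 < v_3 < v_4 < v_5 < v_6 < v_7 < v_8. Listing each simplex with vertices in this order, K has dimension 2 with simplices:

  0-simplices (9): [v_0], [v_1], [v_2], [v_3], [v_4], [v_5], [v_6], [v_7], [v_8]
  1-simplices (14): [v_0,v_1], [v_0,v_4], [v_0,v_5], [v_0,v_6], [v_1,v_3], [v_2,v_3], [v_2,v_5], [v_2,v_6], [v_3,v_4], [v_3,v_5], [v_3,v_8], [v_4,v_5], [v_5,v_8], [v_6,v_8]
  2-simplices (4): [v_0,v_4,v_5], [v_2,v_3,v_5], [v_3,v_4,v_5], [v_3,v_5,v_8]

giving chain groups C_0 ≅ Z^9, C_1 ≅ Z^14, C_2 ≅ Z^4.

∂_1: C_1 → C_0 sends each edge [p,q] (with p < q) to q − p.
This gives a 9×14 integer matrix of rank 7; reducing to Smith normal form yields diagonal entries (1,1,1,1,1,1,1).

Boundary ∂_2: C_2 → C_1 acts by ∂[p,q,r] = [q,r] − [p,r] + [p,q]. For instance
  ∂[v_3,v_4,v_5] = [v_4,v_5] − [v_3,v_5] + [v_3,v_4],
  ∂[v_2,v_3,v_5] = [v_3,v_5] − [v_2,v_5] + [v_2,v_3].
This gives a 14×4 integer matrix of rank 4; reducing to Smith normal form yields diagonal entries (1,1,1,1).

Reading off H_k = ker ∂_k / im ∂_{k+1}:

  H_0: rank C_0 − rank ∂_1 = 9 − 7 = 2, and the invariant factors of ∂_1 are all 1, so H_0 ≅ Z^2.
  H_1: rank ker ∂_1 − rank ∂_2 = (14 − 7) − 4 = 3, and the invariant factors of ∂_2 are all 1, so H_1 ≅ Z^3.
  H_2: rank ker ∂_2 − rank ∂_3 = (4 − 4) − 0 = 0, and there is no ∂_3, so H_2 ≅ 0.

Hence the Betti numbers are b_0 = 2, b_1 = 3, b_2 = 0.

b_0 = 2, b_1 = 3, b_2 = 0.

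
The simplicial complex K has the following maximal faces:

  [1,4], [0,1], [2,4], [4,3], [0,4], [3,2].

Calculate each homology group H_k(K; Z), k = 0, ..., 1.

H_0 = Z,  H_1 = Z^2.

Fix the vertex order 0 < 1 < 2 < 3 < 4 and write every simplex with vertices in increasing order. Then dim K = 1 and the simplices of K are:

  0-simplices (5): [0], [1], [2], [3], [4]
  1-simplices (6): [0,1], [0,4], [1,4], [2,3], [2,4], [3,4]

giving chain groups C_0 ≅ Z^5, C_1 ≅ Z^6.

∂_1: C_1 → C_0 maps an edge to its endpoints' difference, ∂[p,q] = q − p. For instance
  ∂[3,4] = [4] − [3].
The resulting 5×6 matrix has rank 4, and its Smith normal form has invariant factors (1,1,1,1).

Reading off H_k = ker ∂_k / im ∂_{k+1}:

  H_0: rank C_0 − rank ∂_1 = 5 − 4 = 1, and the invariant factors of ∂_1 are all 1, so H_0 ≅ Z.
  H_1: rank ker ∂_1 − rank ∂_2 = (6 − 4) − 0 = 2, and there is no ∂_2, so H_1 ≅ Z^2.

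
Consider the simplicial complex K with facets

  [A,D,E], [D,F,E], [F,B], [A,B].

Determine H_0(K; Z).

Take the total order A < B < D < E < F on the vertex set. Then K (dimension 2) consists of the simplices:

  0-simplices (5): A, B, D, E, F
  1-simplices (7): AB, AD, AE, BF, DE, DF, EF
  2-simplices (2): ADE, DEF

Hence C_0 ≅ Z^5, C_1 ≅ Z^7, C_2 ≅ Z^2.

Boundary ∂_1: C_1 → C_0 is given by ∂[p,q] = [q] − [p]. For instance
  ∂DE = E − D.
The 5×7 boundary matrix has rank 4 and Smith normal form diag(1,1,1,1).

Boundary ∂_2: C_2 → C_1 sends each 2-simplex [p,q,r] to [q,r] − [p,r] + [p,q]. For instance
  ∂ADE = DE − AE + AD,
  ∂DEF = EF − DF + DE.
As a 7×2 matrix over Z this has rank 2, with invariant factors (1,1).

Reading off H_k = ker ∂_k / im ∂_{k+1}:

  H_0: rank C_0 − rank ∂_1 = 5 − 4 = 1, and the invariant factors of ∂_1 are all 1, so H_0 ≅ Z.

H_0 ≅ Z.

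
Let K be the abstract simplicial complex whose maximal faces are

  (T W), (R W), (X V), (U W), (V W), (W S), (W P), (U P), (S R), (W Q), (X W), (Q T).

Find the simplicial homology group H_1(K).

H_1 = Z^4.

Order the vertices as P < Q < R < S < T < U < V < W < X. Listing each simplex with vertices in this order, K has dimension 1 with simplices:

  0-simplices (9): P, Q, R, S, T, U, V, W, X
  1-simplices (12): PU, PW, QT, QW, RS, RW, SW, TW, UW, VW, VX, WX

Hence C_0 ≅ Z^9, C_1 ≅ Z^12.

Boundary ∂_1: C_1 → C_0 maps an edge to its endpoints' difference, ∂[p,q] = q − p. For instance
  ∂QW = W − Q.
As a 9×12 matrix over Z this has rank 8, with invariant factors (1,1,1,1,1,1,1,1).

Now H_k = ker ∂_k / im ∂_{k+1}, so:

  H_1: rank ker ∂_1 − rank ∂_2 = (12 − 8) − 0 = 4, and there is no ∂_2, so H_1 = Z^4.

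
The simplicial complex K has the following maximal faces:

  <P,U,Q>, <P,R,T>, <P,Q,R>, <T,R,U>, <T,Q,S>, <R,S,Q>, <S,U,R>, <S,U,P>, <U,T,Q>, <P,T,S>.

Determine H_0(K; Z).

H_0 = Z.

Fix the vertex order P < Q < R < S < T < U and write every simplex with vertices in increasing order. Then dim K = 2 and the simplices of K are:

  0-simplices (6): P, Q, R, S, T, U
  1-simplices (15): PQ, PR, PS, PT, PU, QR, QS, QT, QU, RS, RT, RU, ST, SU, TU
  2-simplices (10): PQR, PQU, PRT, PST, PSU, QRS, QST, QTU, RSU, RTU

Hence C_0 ≅ Z^6, C_1 ≅ Z^15, C_2 ≅ Z^10.

∂_1: C_1 → C_0 is given by ∂[p,q] = [q] − [p].
This gives a 6×15 integer matrix of rank 5; reducing to Smith normal form yields diagonal entries (1,1,1,1,1).

∂_2: C_2 → C_1 maps a triangle to the signed sum of its edges. For instance
  ∂QRS = RS − QS + QR,
  ∂PSU = SU − PU + PS.
As a 15×10 matrix over Z this has rank 10, with invariant factors (1,1,1,1,1,1,1,1,1,2).

Computing H_k = (kernel of ∂_k) / (image of ∂_{k+1}):

  H_0: rank C_0 − rank ∂_1 = 6 − 5 = 1, and the invariant factors of ∂_1 are all 1, so H_0 = Z.

(K is a triangulation of the real projective plane RP^2.)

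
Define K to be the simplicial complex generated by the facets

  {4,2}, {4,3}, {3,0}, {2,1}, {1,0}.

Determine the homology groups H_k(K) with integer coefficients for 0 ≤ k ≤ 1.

H_0 = Z,  H_1 = Z.

Order the vertices as 0 < 1 < 2 < 3 < 4. Listing each simplex with vertices in this order, K has dimension 1 with simplices:

  0-simplices (5): [0], [1], [2], [3], [4]
  1-simplices (5): [0,1], [0,3], [1,2], [2,4], [3,4]

so the chain groups are C_0 ≅ Z^5, C_1 ≅ Z^5.

∂_1: C_1 → C_0 sends each edge [p,q] (with p < q) to q − p.
The 5×5 boundary matrix has rank 4 and Smith normal form diag(1,1,1,1).

Now H_k = ker ∂_k / im ∂_{k+1}, so:

  H_0: rank C_0 − rank ∂_1 = 5 − 4 = 1, and the invariant factors of ∂_1 are all 1, so H_0 = Z.
  H_1: rank ker ∂_1 − rank ∂_2 = (5 − 4) − 0 = 1, and there is no ∂_2, so H_1 = Z.

As a check, the Euler characteristic is 5 − 5 = 0, which agrees with 1 − 1 = 0.
(K is a triangulation of the circle S^1.)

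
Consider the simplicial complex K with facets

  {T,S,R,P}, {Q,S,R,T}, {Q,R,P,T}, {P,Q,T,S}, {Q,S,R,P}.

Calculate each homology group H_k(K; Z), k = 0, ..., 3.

H_0 ≅ Z,  H_1 = 0,  H_2 = 0,  H_3 ≅ Z.

Take the total order P < Q < R < S < T on the vertex set. Then K (dimension 3) consists of the simplices:

  0-simplices (5): P, Q, R, S, T
  1-simplices (10): PQ, PR, PS, PT, QR, QS, QT, RS, RT, ST
  2-simplices (10): PQR, PQS, PQT, PRS, PRT, PST, QRS, QRT, QST, RST
  3-simplices (5): PQRS, PQRT, PQST, PRST, QRST

giving chain groups C_0 ≅ Z^5, C_1 ≅ Z^10, C_2 ≅ Z^10, C_3 ≅ Z^5.

The boundary map ∂_1: C_1 → C_0 sends each edge [p,q] (with p < q) to q − p. For instance
  ∂PQ = Q − P.
As a 5×10 matrix over Z this has rank 4, with invariant factors (1,1,1,1).

Boundary ∂_2: C_2 → C_1 maps a triangle to the signed sum of its edges. For instance
  ∂PRT = RT − PT + PR,
  ∂PQR = QR − PR + PQ.
This gives a 10×10 integer matrix of rank 6; reducing to Smith normal form yields diagonal entries (1,1,1,1,1,1).

Boundary ∂_3: C_3 → C_2 sends each 3-simplex σ to the alternating sum Σ_i (−1)^i (σ with its i-th vertex removed). For instance
  ∂PQRT = QRT − PRT + PQT − PQR,
  ∂QRST = RST − QST + QRT − QRS.
The resulting 10×5 matrix has rank 4, and its Smith normal form has invariant factors (1,1,1,1).

Computing H_k = (kernel of ∂_k) / (image of ∂_{k+1}):

  H_0: rank C_0 − rank ∂_1 = 5 − 4 = 1, and the invariant factors of ∂_1 are all 1, so H_0 = Z.
  H_1: rank ker ∂_1 − rank ∂_2 = (10 − 4) − 6 = 0, and the invariant factors of ∂_2 are all 1, so H_1 = 0.
  H_2: rank ker ∂_2 − rank ∂_3 = (10 − 6) − 4 = 0, and the invariant factors of ∂_3 are all 1, so H_2 = 0.
  H_3: rank ker ∂_3 − rank ∂_4 = (5 − 4) − 0 = 1, and there is no ∂_4, so H_3 = Z.

As a check, the Euler characteristic is 5 − 10 + 10 − 5 = 0, which agrees with 1 − 0 + 0 − 1 = 0.
(K is a triangulation of the 3-sphere S^3.)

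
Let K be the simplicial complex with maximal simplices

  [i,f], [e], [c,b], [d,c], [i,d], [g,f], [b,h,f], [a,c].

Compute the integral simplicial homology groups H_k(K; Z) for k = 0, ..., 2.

H_0 ≅ Z^2,  H_1 ≅ Z,  H_2 = 0.

Take the total order a < b < c < d < e < f < g < h < i on the vertex set. Then K (dimension 2) consists of the simplices:

  0-simplices (9): a, b, c, d, e, f, g, h, i
  1-simplices (9): ac, bc, bf, bh, cd, di, fg, fh, fi
  2-simplices (1): bfh

giving chain groups C_0 ≅ Z^9, C_1 ≅ Z^9, C_2 ≅ Z^1.

Boundary ∂_1: C_1 → C_0 is given by ∂[p,q] = [q] − [p]. For instance
  ∂bf = f − b.
This gives a 9×9 integer matrix of rank 7; reducing to Smith normal form yields diagonal entries (1,1,1,1,1,1,1).

Boundary ∂_2: C_2 → C_1 sends each 2-simplex [p,q,r] to [q,r] − [p,r] + [p,q]. For instance
  ∂bfh = fh − bh + bf.
This gives a 9×1 integer matrix of rank 1; reducing to Smith normal form yields diagonal entries (1).

Reading off H_k = ker ∂_k / im ∂_{k+1}:

  H_0: rank C_0 − rank ∂_1 = 9 − 7 = 2, and the invariant factors of ∂_1 are all 1, so H_0 ≅ Z^2.
  H_1: rank ker ∂_1 − rank ∂_2 = (9 − 7) − 1 = 1, and the invariant factors of ∂_2 are all 1, so H_1 ≅ Z.
  H_2: rank ker ∂_2 − rank ∂_3 = (1 − 1) − 0 = 0, and there is no ∂_3, so H_2 ≅ 0.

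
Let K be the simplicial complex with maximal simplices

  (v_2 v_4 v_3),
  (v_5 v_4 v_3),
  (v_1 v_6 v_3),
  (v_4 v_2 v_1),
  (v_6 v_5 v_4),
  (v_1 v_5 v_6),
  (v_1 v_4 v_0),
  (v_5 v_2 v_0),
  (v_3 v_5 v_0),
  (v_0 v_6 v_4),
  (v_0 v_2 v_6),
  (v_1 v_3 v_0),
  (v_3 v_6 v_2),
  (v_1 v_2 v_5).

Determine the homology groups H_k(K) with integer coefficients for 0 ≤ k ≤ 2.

H_0 ≅ Z,  H_1 ≅ Z^2,  H_2 ≅ Z.

Order the vertices as v_0 < v_1 < v_2 < v_3 < v_4 < v_5 < v_6. Listing each simplex with vertices in this order, K has dimension 2 with simplices:

  0-simplices (7): [v_0], [v_1], [v_2], [v_3], [v_4], [v_5], [v_6]
  1-simplices (21): (21 of them)
  2-simplices (14): (14 of them)

Hence C_0 ≅ Z^7, C_1 ≅ Z^21, C_2 ≅ Z^14.

Boundary ∂_1: C_1 → C_0 sends each edge [p,q] (with p < q) to q − p.
As a 7×21 matrix over Z this has rank 6, with invariant factors (1,1,1,1,1,1).

Boundary ∂_2: C_2 → C_1 sends each 2-simplex [p,q,r] to [q,r] − [p,r] + [p,q]. For instance
  ∂[v_1,v_2,v_5] = [v_2,v_5] − [v_1,v_5] + [v_1,v_2],
  ∂[v_3,v_4,v_5] = [v_4,v_5] − [v_3,v_5] + [v_3,v_4].
As a 21×14 matrix over Z this has rank 13, with invariant factors (1,1,1,1,1,1,1,1,1,1,1,1,1).

Computing H_k = (kernel of ∂_k) / (image of ∂_{k+1}):

  H_0: rank C_0 − rank ∂_1 = 7 − 6 = 1, and the invariant factors of ∂_1 are all 1, so H_0 = Z.
  H_1: rank ker ∂_1 − rank ∂_2 = (21 − 6) − 13 = 2, and the invariant factors of ∂_2 are all 1, so H_1 = Z^2.
  H_2: rank ker ∂_2 − rank ∂_3 = (14 − 13) − 0 = 1, and there is no ∂_3, so H_2 = Z.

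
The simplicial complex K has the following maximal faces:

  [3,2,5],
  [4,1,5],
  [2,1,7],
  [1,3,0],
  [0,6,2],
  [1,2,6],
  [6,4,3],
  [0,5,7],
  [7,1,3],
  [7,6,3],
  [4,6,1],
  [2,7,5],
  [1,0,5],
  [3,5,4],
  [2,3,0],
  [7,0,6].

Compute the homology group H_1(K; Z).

H_1 = Z^2.

Take the total order 0 < 1 < 2 < 3 < 4 < 5 < 6 < 7 on the vertex set. Then K (dimension 2) consists of the simplices:

  0-simplices (8): [0], [1], [2], [3], [4], [5], [6], [7]
  1-simplices (24): (24 of them)
  2-simplices (16): [0,1,3], [0,1,5], [0,2,3], [0,2,6], [0,5,7], [0,6,7], [1,2,6], [1,2,7], [1,3,7], [1,4,5], [1,4,6], [2,3,5], [2,5,7], [3,4,5], [3,4,6], [3,6,7]

giving chain groups C_0 ≅ Z^8, C_1 ≅ Z^24, C_2 ≅ Z^16.

Boundary ∂_1: C_1 → C_0 sends each edge [p,q] (with p < q) to q − p. For instance
  ∂[1,4] = [4] − [1].
This gives a 8×24 integer matrix of rank 7; reducing to Smith normal form yields diagonal entries (1,1,1,1,1,1,1).

The boundary map ∂_2: C_2 → C_1 sends each 2-simplex [p,q,r] to [q,r] − [p,r] + [p,q]. For instance
  ∂[0,1,3] = [1,3] − [0,3] + [0,1],
  ∂[1,3,7] = [3,7] − [1,7] + [1,3].
The resulting 24×16 matrix has rank 15, and its Smith normal form has invariant factors (1,1,1,1,1,1,1,1,1,1,1,1,1,1,1).

From H_k ≅ ker(∂_k) / im(∂_{k+1}) we obtain:

  H_1: rank ker ∂_1 − rank ∂_2 = (24 − 7) − 15 = 2, and the invariant factors of ∂_2 are all 1, so H_1 ≅ Z^2.

(K is a triangulation of the torus T^2.)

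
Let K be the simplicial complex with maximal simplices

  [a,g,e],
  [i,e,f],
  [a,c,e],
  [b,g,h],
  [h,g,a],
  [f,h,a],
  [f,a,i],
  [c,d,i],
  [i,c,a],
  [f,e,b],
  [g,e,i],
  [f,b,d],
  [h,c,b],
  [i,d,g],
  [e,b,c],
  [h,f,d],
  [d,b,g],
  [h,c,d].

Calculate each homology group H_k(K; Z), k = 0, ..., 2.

Take the total order a < b < c < d < e < f < g < h < i on the vertex set. Then K (dimension 2) consists of the simplices:

  0-simplices (9): a, b, c, d, e, f, g, h, i
  1-simplices (27): ac, ae, af, ag, ah, ai, bc, bd, be, bf, bg, bh, cd, ce, ch, ci, df, dg, dh, di, ef, eg, ei, fh, fi, gh, gi
  2-simplices (18): ace, aci, aeg, afh, afi, agh, bce, bch, bdf, bdg, bef, bgh, cdh, cdi, dfh, dgi, efi, egi

so the chain groups are C_0 ≅ Z^9, C_1 ≅ Z^27, C_2 ≅ Z^18.

∂_1: C_1 → C_0 is given by ∂[p,q] = [q] − [p].
As a 9×27 matrix over Z this has rank 8, with invariant factors (1,1,1,1,1,1,1,1).

The boundary map ∂_2: C_2 → C_1 acts by ∂[p,q,r] = [q,r] − [p,r] + [p,q]. For instance
  ∂cdi = di − ci + cd,
  ∂bce = ce − be + bc.
The 27×18 boundary matrix has rank 18 and Smith normal form diag(1,1,1,1,1,1,1,1,1,1,1,1,1,1,1,1,1,2).

From H_k ≅ ker(∂_k) / im(∂_{k+1}) we obtain:

  H_0: rank C_0 − rank ∂_1 = 9 − 8 = 1, and the invariant factors of ∂_1 are all 1, so H_0 = Z.
  H_1: rank ker ∂_1 − rank ∂_2 = (27 − 8) − 18 = 1, and ∂_2 has invariant factor 2 > 1, so H_1 = Z ⊕ Z/2Z.
  H_2: rank ker ∂_2 − rank ∂_3 = (18 − 18) − 0 = 0, and there is no ∂_3, so H_2 = 0.

H_0 ≅ Z,  H_1 ≅ Z ⊕ Z/2Z,  H_2 = 0.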